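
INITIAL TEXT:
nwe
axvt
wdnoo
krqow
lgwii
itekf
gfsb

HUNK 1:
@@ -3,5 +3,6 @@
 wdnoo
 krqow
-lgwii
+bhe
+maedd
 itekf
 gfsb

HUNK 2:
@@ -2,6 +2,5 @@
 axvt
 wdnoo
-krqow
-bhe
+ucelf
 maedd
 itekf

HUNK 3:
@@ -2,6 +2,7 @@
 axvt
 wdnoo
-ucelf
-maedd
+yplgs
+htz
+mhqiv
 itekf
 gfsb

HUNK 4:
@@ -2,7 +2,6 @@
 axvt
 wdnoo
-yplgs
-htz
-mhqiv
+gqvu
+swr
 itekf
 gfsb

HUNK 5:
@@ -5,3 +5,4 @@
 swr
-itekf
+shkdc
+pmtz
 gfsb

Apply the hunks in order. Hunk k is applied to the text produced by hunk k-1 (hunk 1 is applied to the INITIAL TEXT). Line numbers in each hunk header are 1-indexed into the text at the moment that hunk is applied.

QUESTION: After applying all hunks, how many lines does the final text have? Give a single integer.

Hunk 1: at line 3 remove [lgwii] add [bhe,maedd] -> 8 lines: nwe axvt wdnoo krqow bhe maedd itekf gfsb
Hunk 2: at line 2 remove [krqow,bhe] add [ucelf] -> 7 lines: nwe axvt wdnoo ucelf maedd itekf gfsb
Hunk 3: at line 2 remove [ucelf,maedd] add [yplgs,htz,mhqiv] -> 8 lines: nwe axvt wdnoo yplgs htz mhqiv itekf gfsb
Hunk 4: at line 2 remove [yplgs,htz,mhqiv] add [gqvu,swr] -> 7 lines: nwe axvt wdnoo gqvu swr itekf gfsb
Hunk 5: at line 5 remove [itekf] add [shkdc,pmtz] -> 8 lines: nwe axvt wdnoo gqvu swr shkdc pmtz gfsb
Final line count: 8

Answer: 8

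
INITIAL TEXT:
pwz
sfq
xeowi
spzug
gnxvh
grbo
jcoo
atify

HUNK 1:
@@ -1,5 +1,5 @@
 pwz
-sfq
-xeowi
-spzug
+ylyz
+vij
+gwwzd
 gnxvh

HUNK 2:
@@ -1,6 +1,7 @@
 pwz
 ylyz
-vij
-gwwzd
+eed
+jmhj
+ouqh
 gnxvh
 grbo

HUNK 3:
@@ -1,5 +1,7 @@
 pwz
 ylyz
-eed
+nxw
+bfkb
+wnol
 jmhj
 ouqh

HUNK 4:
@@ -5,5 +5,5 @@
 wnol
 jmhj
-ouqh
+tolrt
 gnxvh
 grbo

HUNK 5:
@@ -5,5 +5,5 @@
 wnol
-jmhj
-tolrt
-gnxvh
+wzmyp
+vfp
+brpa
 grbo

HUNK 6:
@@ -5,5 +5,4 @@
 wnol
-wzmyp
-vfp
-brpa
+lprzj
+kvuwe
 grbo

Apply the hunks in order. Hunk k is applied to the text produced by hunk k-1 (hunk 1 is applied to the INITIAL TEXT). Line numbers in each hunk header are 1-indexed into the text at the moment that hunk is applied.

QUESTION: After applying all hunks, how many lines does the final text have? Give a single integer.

Hunk 1: at line 1 remove [sfq,xeowi,spzug] add [ylyz,vij,gwwzd] -> 8 lines: pwz ylyz vij gwwzd gnxvh grbo jcoo atify
Hunk 2: at line 1 remove [vij,gwwzd] add [eed,jmhj,ouqh] -> 9 lines: pwz ylyz eed jmhj ouqh gnxvh grbo jcoo atify
Hunk 3: at line 1 remove [eed] add [nxw,bfkb,wnol] -> 11 lines: pwz ylyz nxw bfkb wnol jmhj ouqh gnxvh grbo jcoo atify
Hunk 4: at line 5 remove [ouqh] add [tolrt] -> 11 lines: pwz ylyz nxw bfkb wnol jmhj tolrt gnxvh grbo jcoo atify
Hunk 5: at line 5 remove [jmhj,tolrt,gnxvh] add [wzmyp,vfp,brpa] -> 11 lines: pwz ylyz nxw bfkb wnol wzmyp vfp brpa grbo jcoo atify
Hunk 6: at line 5 remove [wzmyp,vfp,brpa] add [lprzj,kvuwe] -> 10 lines: pwz ylyz nxw bfkb wnol lprzj kvuwe grbo jcoo atify
Final line count: 10

Answer: 10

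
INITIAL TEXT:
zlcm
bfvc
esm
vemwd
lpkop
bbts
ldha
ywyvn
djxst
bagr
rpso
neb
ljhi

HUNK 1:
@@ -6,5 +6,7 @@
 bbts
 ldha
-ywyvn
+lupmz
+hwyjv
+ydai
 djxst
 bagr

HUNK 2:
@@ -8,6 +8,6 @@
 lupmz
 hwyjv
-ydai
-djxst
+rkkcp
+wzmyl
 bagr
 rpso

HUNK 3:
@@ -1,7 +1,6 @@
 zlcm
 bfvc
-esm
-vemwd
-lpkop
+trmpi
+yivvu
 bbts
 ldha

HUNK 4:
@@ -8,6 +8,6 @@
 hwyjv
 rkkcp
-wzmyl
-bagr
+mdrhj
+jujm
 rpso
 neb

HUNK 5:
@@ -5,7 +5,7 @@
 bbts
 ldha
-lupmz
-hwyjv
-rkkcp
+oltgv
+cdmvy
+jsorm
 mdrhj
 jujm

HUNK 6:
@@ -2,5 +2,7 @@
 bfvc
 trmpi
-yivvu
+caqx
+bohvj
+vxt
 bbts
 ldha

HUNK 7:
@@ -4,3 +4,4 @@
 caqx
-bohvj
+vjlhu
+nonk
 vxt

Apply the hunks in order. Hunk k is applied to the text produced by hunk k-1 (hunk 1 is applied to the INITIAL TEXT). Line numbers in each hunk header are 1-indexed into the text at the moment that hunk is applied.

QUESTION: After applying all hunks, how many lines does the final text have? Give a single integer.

Hunk 1: at line 6 remove [ywyvn] add [lupmz,hwyjv,ydai] -> 15 lines: zlcm bfvc esm vemwd lpkop bbts ldha lupmz hwyjv ydai djxst bagr rpso neb ljhi
Hunk 2: at line 8 remove [ydai,djxst] add [rkkcp,wzmyl] -> 15 lines: zlcm bfvc esm vemwd lpkop bbts ldha lupmz hwyjv rkkcp wzmyl bagr rpso neb ljhi
Hunk 3: at line 1 remove [esm,vemwd,lpkop] add [trmpi,yivvu] -> 14 lines: zlcm bfvc trmpi yivvu bbts ldha lupmz hwyjv rkkcp wzmyl bagr rpso neb ljhi
Hunk 4: at line 8 remove [wzmyl,bagr] add [mdrhj,jujm] -> 14 lines: zlcm bfvc trmpi yivvu bbts ldha lupmz hwyjv rkkcp mdrhj jujm rpso neb ljhi
Hunk 5: at line 5 remove [lupmz,hwyjv,rkkcp] add [oltgv,cdmvy,jsorm] -> 14 lines: zlcm bfvc trmpi yivvu bbts ldha oltgv cdmvy jsorm mdrhj jujm rpso neb ljhi
Hunk 6: at line 2 remove [yivvu] add [caqx,bohvj,vxt] -> 16 lines: zlcm bfvc trmpi caqx bohvj vxt bbts ldha oltgv cdmvy jsorm mdrhj jujm rpso neb ljhi
Hunk 7: at line 4 remove [bohvj] add [vjlhu,nonk] -> 17 lines: zlcm bfvc trmpi caqx vjlhu nonk vxt bbts ldha oltgv cdmvy jsorm mdrhj jujm rpso neb ljhi
Final line count: 17

Answer: 17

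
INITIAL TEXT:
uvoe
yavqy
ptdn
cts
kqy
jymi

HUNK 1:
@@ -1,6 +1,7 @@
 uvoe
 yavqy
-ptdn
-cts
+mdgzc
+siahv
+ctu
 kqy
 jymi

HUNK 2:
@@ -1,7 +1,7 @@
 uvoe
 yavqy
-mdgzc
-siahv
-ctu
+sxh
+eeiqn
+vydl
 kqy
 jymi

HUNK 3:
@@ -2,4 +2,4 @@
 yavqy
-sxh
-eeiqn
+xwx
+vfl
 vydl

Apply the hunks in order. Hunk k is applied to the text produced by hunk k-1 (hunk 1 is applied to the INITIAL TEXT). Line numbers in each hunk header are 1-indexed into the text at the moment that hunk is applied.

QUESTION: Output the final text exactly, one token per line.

Hunk 1: at line 1 remove [ptdn,cts] add [mdgzc,siahv,ctu] -> 7 lines: uvoe yavqy mdgzc siahv ctu kqy jymi
Hunk 2: at line 1 remove [mdgzc,siahv,ctu] add [sxh,eeiqn,vydl] -> 7 lines: uvoe yavqy sxh eeiqn vydl kqy jymi
Hunk 3: at line 2 remove [sxh,eeiqn] add [xwx,vfl] -> 7 lines: uvoe yavqy xwx vfl vydl kqy jymi

Answer: uvoe
yavqy
xwx
vfl
vydl
kqy
jymi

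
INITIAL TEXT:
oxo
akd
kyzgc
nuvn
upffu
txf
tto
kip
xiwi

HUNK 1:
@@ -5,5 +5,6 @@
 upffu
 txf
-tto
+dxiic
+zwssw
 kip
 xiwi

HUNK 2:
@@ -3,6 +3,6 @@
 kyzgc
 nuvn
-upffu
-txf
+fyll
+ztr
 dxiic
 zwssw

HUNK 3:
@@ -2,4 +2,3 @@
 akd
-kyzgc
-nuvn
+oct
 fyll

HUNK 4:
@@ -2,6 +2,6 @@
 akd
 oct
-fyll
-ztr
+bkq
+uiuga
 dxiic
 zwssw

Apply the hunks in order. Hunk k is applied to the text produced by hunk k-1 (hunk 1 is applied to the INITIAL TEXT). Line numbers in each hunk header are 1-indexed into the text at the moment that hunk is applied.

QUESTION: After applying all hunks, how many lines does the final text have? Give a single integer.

Hunk 1: at line 5 remove [tto] add [dxiic,zwssw] -> 10 lines: oxo akd kyzgc nuvn upffu txf dxiic zwssw kip xiwi
Hunk 2: at line 3 remove [upffu,txf] add [fyll,ztr] -> 10 lines: oxo akd kyzgc nuvn fyll ztr dxiic zwssw kip xiwi
Hunk 3: at line 2 remove [kyzgc,nuvn] add [oct] -> 9 lines: oxo akd oct fyll ztr dxiic zwssw kip xiwi
Hunk 4: at line 2 remove [fyll,ztr] add [bkq,uiuga] -> 9 lines: oxo akd oct bkq uiuga dxiic zwssw kip xiwi
Final line count: 9

Answer: 9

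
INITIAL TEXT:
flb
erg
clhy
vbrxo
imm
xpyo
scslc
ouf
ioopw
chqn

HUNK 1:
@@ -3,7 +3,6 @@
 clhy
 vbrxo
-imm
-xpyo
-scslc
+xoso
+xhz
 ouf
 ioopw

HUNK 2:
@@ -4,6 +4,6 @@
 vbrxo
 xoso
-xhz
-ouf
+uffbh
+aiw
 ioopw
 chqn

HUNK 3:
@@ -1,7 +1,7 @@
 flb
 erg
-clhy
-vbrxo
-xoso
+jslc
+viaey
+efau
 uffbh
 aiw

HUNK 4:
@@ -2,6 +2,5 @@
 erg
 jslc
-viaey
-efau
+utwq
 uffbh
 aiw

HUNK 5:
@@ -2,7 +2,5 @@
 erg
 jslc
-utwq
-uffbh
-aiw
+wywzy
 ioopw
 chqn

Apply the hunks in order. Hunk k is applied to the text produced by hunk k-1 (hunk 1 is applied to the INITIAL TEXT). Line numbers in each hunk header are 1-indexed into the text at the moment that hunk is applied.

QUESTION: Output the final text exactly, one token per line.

Hunk 1: at line 3 remove [imm,xpyo,scslc] add [xoso,xhz] -> 9 lines: flb erg clhy vbrxo xoso xhz ouf ioopw chqn
Hunk 2: at line 4 remove [xhz,ouf] add [uffbh,aiw] -> 9 lines: flb erg clhy vbrxo xoso uffbh aiw ioopw chqn
Hunk 3: at line 1 remove [clhy,vbrxo,xoso] add [jslc,viaey,efau] -> 9 lines: flb erg jslc viaey efau uffbh aiw ioopw chqn
Hunk 4: at line 2 remove [viaey,efau] add [utwq] -> 8 lines: flb erg jslc utwq uffbh aiw ioopw chqn
Hunk 5: at line 2 remove [utwq,uffbh,aiw] add [wywzy] -> 6 lines: flb erg jslc wywzy ioopw chqn

Answer: flb
erg
jslc
wywzy
ioopw
chqn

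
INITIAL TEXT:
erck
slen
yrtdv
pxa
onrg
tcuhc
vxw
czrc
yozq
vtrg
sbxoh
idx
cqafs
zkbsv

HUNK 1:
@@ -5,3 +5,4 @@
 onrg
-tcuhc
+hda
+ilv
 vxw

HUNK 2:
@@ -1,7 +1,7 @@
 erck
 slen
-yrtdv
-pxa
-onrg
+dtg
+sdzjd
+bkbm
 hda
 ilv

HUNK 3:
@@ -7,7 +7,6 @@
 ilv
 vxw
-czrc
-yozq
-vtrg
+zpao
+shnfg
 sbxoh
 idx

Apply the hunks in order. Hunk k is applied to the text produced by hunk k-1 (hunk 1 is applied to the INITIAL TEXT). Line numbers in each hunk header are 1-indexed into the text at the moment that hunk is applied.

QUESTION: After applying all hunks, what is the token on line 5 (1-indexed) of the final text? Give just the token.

Answer: bkbm

Derivation:
Hunk 1: at line 5 remove [tcuhc] add [hda,ilv] -> 15 lines: erck slen yrtdv pxa onrg hda ilv vxw czrc yozq vtrg sbxoh idx cqafs zkbsv
Hunk 2: at line 1 remove [yrtdv,pxa,onrg] add [dtg,sdzjd,bkbm] -> 15 lines: erck slen dtg sdzjd bkbm hda ilv vxw czrc yozq vtrg sbxoh idx cqafs zkbsv
Hunk 3: at line 7 remove [czrc,yozq,vtrg] add [zpao,shnfg] -> 14 lines: erck slen dtg sdzjd bkbm hda ilv vxw zpao shnfg sbxoh idx cqafs zkbsv
Final line 5: bkbm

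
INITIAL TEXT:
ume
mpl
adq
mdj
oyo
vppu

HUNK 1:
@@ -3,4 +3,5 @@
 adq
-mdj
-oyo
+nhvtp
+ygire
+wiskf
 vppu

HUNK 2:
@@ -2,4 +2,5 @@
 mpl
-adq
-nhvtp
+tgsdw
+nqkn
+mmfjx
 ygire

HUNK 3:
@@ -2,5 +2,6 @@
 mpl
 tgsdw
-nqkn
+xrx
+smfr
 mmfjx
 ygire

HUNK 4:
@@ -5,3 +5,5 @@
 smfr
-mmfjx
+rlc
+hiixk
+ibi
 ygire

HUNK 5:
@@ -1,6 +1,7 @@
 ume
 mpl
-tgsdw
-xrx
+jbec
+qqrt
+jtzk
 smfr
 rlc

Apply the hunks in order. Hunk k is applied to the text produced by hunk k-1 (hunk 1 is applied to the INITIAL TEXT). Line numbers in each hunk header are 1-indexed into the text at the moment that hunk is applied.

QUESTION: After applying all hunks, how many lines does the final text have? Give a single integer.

Answer: 12

Derivation:
Hunk 1: at line 3 remove [mdj,oyo] add [nhvtp,ygire,wiskf] -> 7 lines: ume mpl adq nhvtp ygire wiskf vppu
Hunk 2: at line 2 remove [adq,nhvtp] add [tgsdw,nqkn,mmfjx] -> 8 lines: ume mpl tgsdw nqkn mmfjx ygire wiskf vppu
Hunk 3: at line 2 remove [nqkn] add [xrx,smfr] -> 9 lines: ume mpl tgsdw xrx smfr mmfjx ygire wiskf vppu
Hunk 4: at line 5 remove [mmfjx] add [rlc,hiixk,ibi] -> 11 lines: ume mpl tgsdw xrx smfr rlc hiixk ibi ygire wiskf vppu
Hunk 5: at line 1 remove [tgsdw,xrx] add [jbec,qqrt,jtzk] -> 12 lines: ume mpl jbec qqrt jtzk smfr rlc hiixk ibi ygire wiskf vppu
Final line count: 12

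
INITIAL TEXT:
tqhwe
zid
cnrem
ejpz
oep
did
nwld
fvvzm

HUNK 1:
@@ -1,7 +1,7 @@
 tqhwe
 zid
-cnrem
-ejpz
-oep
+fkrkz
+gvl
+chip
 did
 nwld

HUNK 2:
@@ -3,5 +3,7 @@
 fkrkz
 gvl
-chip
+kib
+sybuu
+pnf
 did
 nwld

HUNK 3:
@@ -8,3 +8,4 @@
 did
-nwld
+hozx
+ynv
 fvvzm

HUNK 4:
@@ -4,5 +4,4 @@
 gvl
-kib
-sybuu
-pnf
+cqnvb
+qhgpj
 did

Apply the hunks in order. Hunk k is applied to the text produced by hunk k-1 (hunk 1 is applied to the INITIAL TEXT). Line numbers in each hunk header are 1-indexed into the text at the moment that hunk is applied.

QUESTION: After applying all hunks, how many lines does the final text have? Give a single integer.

Hunk 1: at line 1 remove [cnrem,ejpz,oep] add [fkrkz,gvl,chip] -> 8 lines: tqhwe zid fkrkz gvl chip did nwld fvvzm
Hunk 2: at line 3 remove [chip] add [kib,sybuu,pnf] -> 10 lines: tqhwe zid fkrkz gvl kib sybuu pnf did nwld fvvzm
Hunk 3: at line 8 remove [nwld] add [hozx,ynv] -> 11 lines: tqhwe zid fkrkz gvl kib sybuu pnf did hozx ynv fvvzm
Hunk 4: at line 4 remove [kib,sybuu,pnf] add [cqnvb,qhgpj] -> 10 lines: tqhwe zid fkrkz gvl cqnvb qhgpj did hozx ynv fvvzm
Final line count: 10

Answer: 10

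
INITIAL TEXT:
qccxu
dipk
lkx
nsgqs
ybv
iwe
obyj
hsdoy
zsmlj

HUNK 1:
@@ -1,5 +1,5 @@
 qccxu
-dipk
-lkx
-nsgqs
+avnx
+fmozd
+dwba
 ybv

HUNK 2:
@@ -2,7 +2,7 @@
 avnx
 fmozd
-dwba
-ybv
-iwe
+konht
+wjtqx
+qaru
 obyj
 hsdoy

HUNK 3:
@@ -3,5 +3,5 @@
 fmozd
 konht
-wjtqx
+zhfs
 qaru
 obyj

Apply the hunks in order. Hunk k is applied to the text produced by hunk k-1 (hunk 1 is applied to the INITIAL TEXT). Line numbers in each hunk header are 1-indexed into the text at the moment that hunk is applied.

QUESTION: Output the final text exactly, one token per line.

Answer: qccxu
avnx
fmozd
konht
zhfs
qaru
obyj
hsdoy
zsmlj

Derivation:
Hunk 1: at line 1 remove [dipk,lkx,nsgqs] add [avnx,fmozd,dwba] -> 9 lines: qccxu avnx fmozd dwba ybv iwe obyj hsdoy zsmlj
Hunk 2: at line 2 remove [dwba,ybv,iwe] add [konht,wjtqx,qaru] -> 9 lines: qccxu avnx fmozd konht wjtqx qaru obyj hsdoy zsmlj
Hunk 3: at line 3 remove [wjtqx] add [zhfs] -> 9 lines: qccxu avnx fmozd konht zhfs qaru obyj hsdoy zsmlj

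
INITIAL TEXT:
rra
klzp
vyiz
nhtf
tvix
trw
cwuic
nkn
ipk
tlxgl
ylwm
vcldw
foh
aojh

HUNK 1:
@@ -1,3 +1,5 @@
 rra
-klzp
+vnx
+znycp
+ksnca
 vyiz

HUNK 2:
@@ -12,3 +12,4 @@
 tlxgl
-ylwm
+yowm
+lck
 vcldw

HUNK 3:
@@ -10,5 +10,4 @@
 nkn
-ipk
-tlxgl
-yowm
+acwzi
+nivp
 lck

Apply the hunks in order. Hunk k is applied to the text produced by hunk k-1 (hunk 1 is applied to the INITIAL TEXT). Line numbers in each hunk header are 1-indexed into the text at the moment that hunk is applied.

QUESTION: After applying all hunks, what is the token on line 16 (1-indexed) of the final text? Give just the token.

Answer: aojh

Derivation:
Hunk 1: at line 1 remove [klzp] add [vnx,znycp,ksnca] -> 16 lines: rra vnx znycp ksnca vyiz nhtf tvix trw cwuic nkn ipk tlxgl ylwm vcldw foh aojh
Hunk 2: at line 12 remove [ylwm] add [yowm,lck] -> 17 lines: rra vnx znycp ksnca vyiz nhtf tvix trw cwuic nkn ipk tlxgl yowm lck vcldw foh aojh
Hunk 3: at line 10 remove [ipk,tlxgl,yowm] add [acwzi,nivp] -> 16 lines: rra vnx znycp ksnca vyiz nhtf tvix trw cwuic nkn acwzi nivp lck vcldw foh aojh
Final line 16: aojh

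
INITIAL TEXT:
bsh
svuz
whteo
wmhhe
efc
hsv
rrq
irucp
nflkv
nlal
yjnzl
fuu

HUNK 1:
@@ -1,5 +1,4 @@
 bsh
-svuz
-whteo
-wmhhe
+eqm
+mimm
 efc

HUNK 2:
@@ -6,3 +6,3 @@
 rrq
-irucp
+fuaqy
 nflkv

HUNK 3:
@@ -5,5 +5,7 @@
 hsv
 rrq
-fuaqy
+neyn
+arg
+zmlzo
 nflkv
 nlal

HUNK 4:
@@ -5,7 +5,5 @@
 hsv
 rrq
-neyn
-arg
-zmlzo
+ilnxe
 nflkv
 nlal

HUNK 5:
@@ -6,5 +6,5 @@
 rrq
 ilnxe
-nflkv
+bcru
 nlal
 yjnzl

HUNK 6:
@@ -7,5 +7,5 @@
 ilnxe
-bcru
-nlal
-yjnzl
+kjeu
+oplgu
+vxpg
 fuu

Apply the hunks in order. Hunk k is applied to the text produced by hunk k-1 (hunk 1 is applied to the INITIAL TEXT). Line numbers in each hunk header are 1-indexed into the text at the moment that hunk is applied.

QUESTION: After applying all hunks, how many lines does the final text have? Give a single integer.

Hunk 1: at line 1 remove [svuz,whteo,wmhhe] add [eqm,mimm] -> 11 lines: bsh eqm mimm efc hsv rrq irucp nflkv nlal yjnzl fuu
Hunk 2: at line 6 remove [irucp] add [fuaqy] -> 11 lines: bsh eqm mimm efc hsv rrq fuaqy nflkv nlal yjnzl fuu
Hunk 3: at line 5 remove [fuaqy] add [neyn,arg,zmlzo] -> 13 lines: bsh eqm mimm efc hsv rrq neyn arg zmlzo nflkv nlal yjnzl fuu
Hunk 4: at line 5 remove [neyn,arg,zmlzo] add [ilnxe] -> 11 lines: bsh eqm mimm efc hsv rrq ilnxe nflkv nlal yjnzl fuu
Hunk 5: at line 6 remove [nflkv] add [bcru] -> 11 lines: bsh eqm mimm efc hsv rrq ilnxe bcru nlal yjnzl fuu
Hunk 6: at line 7 remove [bcru,nlal,yjnzl] add [kjeu,oplgu,vxpg] -> 11 lines: bsh eqm mimm efc hsv rrq ilnxe kjeu oplgu vxpg fuu
Final line count: 11

Answer: 11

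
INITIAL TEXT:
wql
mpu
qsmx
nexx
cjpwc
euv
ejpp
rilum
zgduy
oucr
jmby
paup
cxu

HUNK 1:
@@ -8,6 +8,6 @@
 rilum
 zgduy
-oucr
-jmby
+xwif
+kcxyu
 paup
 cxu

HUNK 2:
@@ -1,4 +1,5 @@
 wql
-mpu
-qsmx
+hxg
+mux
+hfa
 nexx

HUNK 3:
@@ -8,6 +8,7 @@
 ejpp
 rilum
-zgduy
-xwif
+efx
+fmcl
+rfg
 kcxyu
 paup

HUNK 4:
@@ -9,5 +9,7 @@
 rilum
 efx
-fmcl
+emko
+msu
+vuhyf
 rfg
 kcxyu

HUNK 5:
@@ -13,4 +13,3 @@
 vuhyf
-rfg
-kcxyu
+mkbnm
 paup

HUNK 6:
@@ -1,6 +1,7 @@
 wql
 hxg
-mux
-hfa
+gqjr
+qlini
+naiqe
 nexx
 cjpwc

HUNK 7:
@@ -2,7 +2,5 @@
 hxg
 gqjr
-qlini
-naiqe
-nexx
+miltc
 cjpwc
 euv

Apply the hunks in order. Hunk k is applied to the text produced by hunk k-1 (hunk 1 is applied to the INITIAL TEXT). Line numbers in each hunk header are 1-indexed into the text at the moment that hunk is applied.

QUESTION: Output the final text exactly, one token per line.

Answer: wql
hxg
gqjr
miltc
cjpwc
euv
ejpp
rilum
efx
emko
msu
vuhyf
mkbnm
paup
cxu

Derivation:
Hunk 1: at line 8 remove [oucr,jmby] add [xwif,kcxyu] -> 13 lines: wql mpu qsmx nexx cjpwc euv ejpp rilum zgduy xwif kcxyu paup cxu
Hunk 2: at line 1 remove [mpu,qsmx] add [hxg,mux,hfa] -> 14 lines: wql hxg mux hfa nexx cjpwc euv ejpp rilum zgduy xwif kcxyu paup cxu
Hunk 3: at line 8 remove [zgduy,xwif] add [efx,fmcl,rfg] -> 15 lines: wql hxg mux hfa nexx cjpwc euv ejpp rilum efx fmcl rfg kcxyu paup cxu
Hunk 4: at line 9 remove [fmcl] add [emko,msu,vuhyf] -> 17 lines: wql hxg mux hfa nexx cjpwc euv ejpp rilum efx emko msu vuhyf rfg kcxyu paup cxu
Hunk 5: at line 13 remove [rfg,kcxyu] add [mkbnm] -> 16 lines: wql hxg mux hfa nexx cjpwc euv ejpp rilum efx emko msu vuhyf mkbnm paup cxu
Hunk 6: at line 1 remove [mux,hfa] add [gqjr,qlini,naiqe] -> 17 lines: wql hxg gqjr qlini naiqe nexx cjpwc euv ejpp rilum efx emko msu vuhyf mkbnm paup cxu
Hunk 7: at line 2 remove [qlini,naiqe,nexx] add [miltc] -> 15 lines: wql hxg gqjr miltc cjpwc euv ejpp rilum efx emko msu vuhyf mkbnm paup cxu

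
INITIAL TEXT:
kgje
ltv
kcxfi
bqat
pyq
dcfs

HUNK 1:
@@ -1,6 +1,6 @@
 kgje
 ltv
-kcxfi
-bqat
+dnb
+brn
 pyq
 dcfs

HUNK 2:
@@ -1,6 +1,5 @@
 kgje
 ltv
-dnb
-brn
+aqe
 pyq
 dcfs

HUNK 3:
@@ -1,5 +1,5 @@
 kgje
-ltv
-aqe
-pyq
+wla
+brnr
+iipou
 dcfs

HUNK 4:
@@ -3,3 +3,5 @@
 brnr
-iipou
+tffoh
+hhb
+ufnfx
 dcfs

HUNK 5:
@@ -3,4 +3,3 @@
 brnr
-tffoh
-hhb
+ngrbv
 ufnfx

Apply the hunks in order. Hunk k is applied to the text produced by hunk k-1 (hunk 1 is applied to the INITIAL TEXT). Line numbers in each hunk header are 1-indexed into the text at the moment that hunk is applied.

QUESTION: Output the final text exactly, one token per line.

Answer: kgje
wla
brnr
ngrbv
ufnfx
dcfs

Derivation:
Hunk 1: at line 1 remove [kcxfi,bqat] add [dnb,brn] -> 6 lines: kgje ltv dnb brn pyq dcfs
Hunk 2: at line 1 remove [dnb,brn] add [aqe] -> 5 lines: kgje ltv aqe pyq dcfs
Hunk 3: at line 1 remove [ltv,aqe,pyq] add [wla,brnr,iipou] -> 5 lines: kgje wla brnr iipou dcfs
Hunk 4: at line 3 remove [iipou] add [tffoh,hhb,ufnfx] -> 7 lines: kgje wla brnr tffoh hhb ufnfx dcfs
Hunk 5: at line 3 remove [tffoh,hhb] add [ngrbv] -> 6 lines: kgje wla brnr ngrbv ufnfx dcfs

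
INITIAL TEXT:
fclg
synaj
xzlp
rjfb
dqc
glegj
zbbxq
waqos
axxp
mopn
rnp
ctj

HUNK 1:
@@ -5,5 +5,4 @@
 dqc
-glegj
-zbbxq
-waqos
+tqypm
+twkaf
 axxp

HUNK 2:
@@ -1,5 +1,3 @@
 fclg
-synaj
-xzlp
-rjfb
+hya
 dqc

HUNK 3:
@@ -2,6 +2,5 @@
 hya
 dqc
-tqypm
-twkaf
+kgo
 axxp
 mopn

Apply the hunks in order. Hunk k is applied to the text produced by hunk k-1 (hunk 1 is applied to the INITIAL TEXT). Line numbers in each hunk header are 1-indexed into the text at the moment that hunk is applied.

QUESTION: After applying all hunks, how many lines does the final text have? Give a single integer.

Hunk 1: at line 5 remove [glegj,zbbxq,waqos] add [tqypm,twkaf] -> 11 lines: fclg synaj xzlp rjfb dqc tqypm twkaf axxp mopn rnp ctj
Hunk 2: at line 1 remove [synaj,xzlp,rjfb] add [hya] -> 9 lines: fclg hya dqc tqypm twkaf axxp mopn rnp ctj
Hunk 3: at line 2 remove [tqypm,twkaf] add [kgo] -> 8 lines: fclg hya dqc kgo axxp mopn rnp ctj
Final line count: 8

Answer: 8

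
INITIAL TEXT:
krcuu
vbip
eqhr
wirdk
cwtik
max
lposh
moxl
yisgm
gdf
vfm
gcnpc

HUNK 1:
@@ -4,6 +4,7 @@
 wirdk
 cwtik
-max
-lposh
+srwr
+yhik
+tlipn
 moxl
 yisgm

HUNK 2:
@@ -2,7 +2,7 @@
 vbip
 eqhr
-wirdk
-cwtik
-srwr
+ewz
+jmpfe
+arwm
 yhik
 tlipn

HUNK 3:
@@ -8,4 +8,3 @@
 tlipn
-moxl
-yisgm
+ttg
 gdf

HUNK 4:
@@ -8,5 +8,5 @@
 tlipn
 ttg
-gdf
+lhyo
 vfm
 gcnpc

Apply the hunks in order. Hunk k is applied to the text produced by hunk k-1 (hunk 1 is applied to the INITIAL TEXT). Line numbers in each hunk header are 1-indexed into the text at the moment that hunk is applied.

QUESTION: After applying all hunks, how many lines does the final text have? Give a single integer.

Hunk 1: at line 4 remove [max,lposh] add [srwr,yhik,tlipn] -> 13 lines: krcuu vbip eqhr wirdk cwtik srwr yhik tlipn moxl yisgm gdf vfm gcnpc
Hunk 2: at line 2 remove [wirdk,cwtik,srwr] add [ewz,jmpfe,arwm] -> 13 lines: krcuu vbip eqhr ewz jmpfe arwm yhik tlipn moxl yisgm gdf vfm gcnpc
Hunk 3: at line 8 remove [moxl,yisgm] add [ttg] -> 12 lines: krcuu vbip eqhr ewz jmpfe arwm yhik tlipn ttg gdf vfm gcnpc
Hunk 4: at line 8 remove [gdf] add [lhyo] -> 12 lines: krcuu vbip eqhr ewz jmpfe arwm yhik tlipn ttg lhyo vfm gcnpc
Final line count: 12

Answer: 12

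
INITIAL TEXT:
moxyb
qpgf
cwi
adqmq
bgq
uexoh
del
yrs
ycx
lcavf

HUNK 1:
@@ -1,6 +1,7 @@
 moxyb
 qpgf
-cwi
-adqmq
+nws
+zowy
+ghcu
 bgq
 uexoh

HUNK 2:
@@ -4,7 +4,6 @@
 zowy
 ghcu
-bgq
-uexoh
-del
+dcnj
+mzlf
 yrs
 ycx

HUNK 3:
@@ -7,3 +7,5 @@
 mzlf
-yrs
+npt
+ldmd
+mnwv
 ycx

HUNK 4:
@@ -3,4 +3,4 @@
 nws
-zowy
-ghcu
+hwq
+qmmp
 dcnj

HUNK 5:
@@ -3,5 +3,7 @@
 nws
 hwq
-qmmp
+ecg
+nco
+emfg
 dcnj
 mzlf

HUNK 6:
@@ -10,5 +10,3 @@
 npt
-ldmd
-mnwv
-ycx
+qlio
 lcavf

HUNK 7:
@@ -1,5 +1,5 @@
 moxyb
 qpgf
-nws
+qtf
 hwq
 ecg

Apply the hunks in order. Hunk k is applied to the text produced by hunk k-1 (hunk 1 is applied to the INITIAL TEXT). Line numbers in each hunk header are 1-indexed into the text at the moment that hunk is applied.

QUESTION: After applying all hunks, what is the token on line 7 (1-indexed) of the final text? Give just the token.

Hunk 1: at line 1 remove [cwi,adqmq] add [nws,zowy,ghcu] -> 11 lines: moxyb qpgf nws zowy ghcu bgq uexoh del yrs ycx lcavf
Hunk 2: at line 4 remove [bgq,uexoh,del] add [dcnj,mzlf] -> 10 lines: moxyb qpgf nws zowy ghcu dcnj mzlf yrs ycx lcavf
Hunk 3: at line 7 remove [yrs] add [npt,ldmd,mnwv] -> 12 lines: moxyb qpgf nws zowy ghcu dcnj mzlf npt ldmd mnwv ycx lcavf
Hunk 4: at line 3 remove [zowy,ghcu] add [hwq,qmmp] -> 12 lines: moxyb qpgf nws hwq qmmp dcnj mzlf npt ldmd mnwv ycx lcavf
Hunk 5: at line 3 remove [qmmp] add [ecg,nco,emfg] -> 14 lines: moxyb qpgf nws hwq ecg nco emfg dcnj mzlf npt ldmd mnwv ycx lcavf
Hunk 6: at line 10 remove [ldmd,mnwv,ycx] add [qlio] -> 12 lines: moxyb qpgf nws hwq ecg nco emfg dcnj mzlf npt qlio lcavf
Hunk 7: at line 1 remove [nws] add [qtf] -> 12 lines: moxyb qpgf qtf hwq ecg nco emfg dcnj mzlf npt qlio lcavf
Final line 7: emfg

Answer: emfg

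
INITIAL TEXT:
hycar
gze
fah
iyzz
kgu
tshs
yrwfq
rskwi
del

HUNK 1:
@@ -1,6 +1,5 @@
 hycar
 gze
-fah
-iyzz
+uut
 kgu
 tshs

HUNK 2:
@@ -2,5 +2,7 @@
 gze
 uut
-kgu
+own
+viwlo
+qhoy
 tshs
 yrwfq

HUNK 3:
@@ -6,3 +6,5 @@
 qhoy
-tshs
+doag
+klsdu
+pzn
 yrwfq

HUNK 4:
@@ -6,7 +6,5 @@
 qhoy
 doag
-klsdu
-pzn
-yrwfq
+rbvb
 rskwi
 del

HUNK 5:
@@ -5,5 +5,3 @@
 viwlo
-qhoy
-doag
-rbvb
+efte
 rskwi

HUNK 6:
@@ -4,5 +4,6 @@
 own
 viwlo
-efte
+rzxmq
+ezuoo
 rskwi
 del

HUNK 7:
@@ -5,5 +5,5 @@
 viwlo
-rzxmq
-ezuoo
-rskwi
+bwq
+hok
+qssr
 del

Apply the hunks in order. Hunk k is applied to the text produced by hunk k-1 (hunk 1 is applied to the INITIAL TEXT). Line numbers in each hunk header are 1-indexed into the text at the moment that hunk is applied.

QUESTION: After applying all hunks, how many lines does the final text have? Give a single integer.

Answer: 9

Derivation:
Hunk 1: at line 1 remove [fah,iyzz] add [uut] -> 8 lines: hycar gze uut kgu tshs yrwfq rskwi del
Hunk 2: at line 2 remove [kgu] add [own,viwlo,qhoy] -> 10 lines: hycar gze uut own viwlo qhoy tshs yrwfq rskwi del
Hunk 3: at line 6 remove [tshs] add [doag,klsdu,pzn] -> 12 lines: hycar gze uut own viwlo qhoy doag klsdu pzn yrwfq rskwi del
Hunk 4: at line 6 remove [klsdu,pzn,yrwfq] add [rbvb] -> 10 lines: hycar gze uut own viwlo qhoy doag rbvb rskwi del
Hunk 5: at line 5 remove [qhoy,doag,rbvb] add [efte] -> 8 lines: hycar gze uut own viwlo efte rskwi del
Hunk 6: at line 4 remove [efte] add [rzxmq,ezuoo] -> 9 lines: hycar gze uut own viwlo rzxmq ezuoo rskwi del
Hunk 7: at line 5 remove [rzxmq,ezuoo,rskwi] add [bwq,hok,qssr] -> 9 lines: hycar gze uut own viwlo bwq hok qssr del
Final line count: 9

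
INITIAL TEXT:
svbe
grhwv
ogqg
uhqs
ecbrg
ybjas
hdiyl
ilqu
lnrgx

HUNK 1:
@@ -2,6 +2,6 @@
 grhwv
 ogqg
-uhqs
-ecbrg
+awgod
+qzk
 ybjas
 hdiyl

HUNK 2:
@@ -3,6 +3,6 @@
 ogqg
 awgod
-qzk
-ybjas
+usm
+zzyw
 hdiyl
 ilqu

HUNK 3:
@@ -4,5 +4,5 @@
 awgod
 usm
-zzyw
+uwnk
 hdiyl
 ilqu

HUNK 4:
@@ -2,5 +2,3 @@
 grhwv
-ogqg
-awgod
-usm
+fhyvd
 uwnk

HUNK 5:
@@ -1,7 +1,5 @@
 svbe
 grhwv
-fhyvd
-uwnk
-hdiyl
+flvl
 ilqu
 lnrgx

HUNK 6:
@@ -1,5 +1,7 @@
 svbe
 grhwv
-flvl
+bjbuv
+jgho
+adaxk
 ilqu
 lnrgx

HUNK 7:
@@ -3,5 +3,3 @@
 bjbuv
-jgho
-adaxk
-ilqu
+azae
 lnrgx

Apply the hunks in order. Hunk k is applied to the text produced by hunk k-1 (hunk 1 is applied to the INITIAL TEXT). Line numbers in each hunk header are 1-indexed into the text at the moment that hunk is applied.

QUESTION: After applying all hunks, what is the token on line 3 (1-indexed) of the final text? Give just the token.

Hunk 1: at line 2 remove [uhqs,ecbrg] add [awgod,qzk] -> 9 lines: svbe grhwv ogqg awgod qzk ybjas hdiyl ilqu lnrgx
Hunk 2: at line 3 remove [qzk,ybjas] add [usm,zzyw] -> 9 lines: svbe grhwv ogqg awgod usm zzyw hdiyl ilqu lnrgx
Hunk 3: at line 4 remove [zzyw] add [uwnk] -> 9 lines: svbe grhwv ogqg awgod usm uwnk hdiyl ilqu lnrgx
Hunk 4: at line 2 remove [ogqg,awgod,usm] add [fhyvd] -> 7 lines: svbe grhwv fhyvd uwnk hdiyl ilqu lnrgx
Hunk 5: at line 1 remove [fhyvd,uwnk,hdiyl] add [flvl] -> 5 lines: svbe grhwv flvl ilqu lnrgx
Hunk 6: at line 1 remove [flvl] add [bjbuv,jgho,adaxk] -> 7 lines: svbe grhwv bjbuv jgho adaxk ilqu lnrgx
Hunk 7: at line 3 remove [jgho,adaxk,ilqu] add [azae] -> 5 lines: svbe grhwv bjbuv azae lnrgx
Final line 3: bjbuv

Answer: bjbuv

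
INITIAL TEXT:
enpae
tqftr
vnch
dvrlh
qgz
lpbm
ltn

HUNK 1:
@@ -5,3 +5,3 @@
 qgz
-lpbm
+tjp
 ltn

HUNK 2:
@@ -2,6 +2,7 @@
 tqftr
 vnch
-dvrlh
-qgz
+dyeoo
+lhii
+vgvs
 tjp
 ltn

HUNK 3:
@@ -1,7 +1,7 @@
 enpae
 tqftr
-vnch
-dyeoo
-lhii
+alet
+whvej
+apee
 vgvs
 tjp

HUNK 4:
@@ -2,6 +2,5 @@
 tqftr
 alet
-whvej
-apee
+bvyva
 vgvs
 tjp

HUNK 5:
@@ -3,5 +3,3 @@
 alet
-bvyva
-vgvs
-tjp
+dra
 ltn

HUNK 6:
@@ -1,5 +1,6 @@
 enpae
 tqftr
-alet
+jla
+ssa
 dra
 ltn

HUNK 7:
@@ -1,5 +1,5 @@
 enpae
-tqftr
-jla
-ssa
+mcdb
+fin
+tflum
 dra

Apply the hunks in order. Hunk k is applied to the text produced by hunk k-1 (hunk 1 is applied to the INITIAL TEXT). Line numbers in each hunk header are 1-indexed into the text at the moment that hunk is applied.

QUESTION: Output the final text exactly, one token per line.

Answer: enpae
mcdb
fin
tflum
dra
ltn

Derivation:
Hunk 1: at line 5 remove [lpbm] add [tjp] -> 7 lines: enpae tqftr vnch dvrlh qgz tjp ltn
Hunk 2: at line 2 remove [dvrlh,qgz] add [dyeoo,lhii,vgvs] -> 8 lines: enpae tqftr vnch dyeoo lhii vgvs tjp ltn
Hunk 3: at line 1 remove [vnch,dyeoo,lhii] add [alet,whvej,apee] -> 8 lines: enpae tqftr alet whvej apee vgvs tjp ltn
Hunk 4: at line 2 remove [whvej,apee] add [bvyva] -> 7 lines: enpae tqftr alet bvyva vgvs tjp ltn
Hunk 5: at line 3 remove [bvyva,vgvs,tjp] add [dra] -> 5 lines: enpae tqftr alet dra ltn
Hunk 6: at line 1 remove [alet] add [jla,ssa] -> 6 lines: enpae tqftr jla ssa dra ltn
Hunk 7: at line 1 remove [tqftr,jla,ssa] add [mcdb,fin,tflum] -> 6 lines: enpae mcdb fin tflum dra ltn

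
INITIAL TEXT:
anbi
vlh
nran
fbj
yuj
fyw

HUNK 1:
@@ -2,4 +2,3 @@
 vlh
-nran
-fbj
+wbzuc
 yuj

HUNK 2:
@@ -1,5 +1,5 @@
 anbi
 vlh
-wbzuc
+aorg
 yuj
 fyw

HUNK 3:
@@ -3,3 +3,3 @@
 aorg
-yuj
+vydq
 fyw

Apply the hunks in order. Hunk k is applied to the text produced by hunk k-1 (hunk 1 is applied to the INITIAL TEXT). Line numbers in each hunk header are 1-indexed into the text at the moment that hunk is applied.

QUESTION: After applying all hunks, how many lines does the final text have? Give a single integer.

Hunk 1: at line 2 remove [nran,fbj] add [wbzuc] -> 5 lines: anbi vlh wbzuc yuj fyw
Hunk 2: at line 1 remove [wbzuc] add [aorg] -> 5 lines: anbi vlh aorg yuj fyw
Hunk 3: at line 3 remove [yuj] add [vydq] -> 5 lines: anbi vlh aorg vydq fyw
Final line count: 5

Answer: 5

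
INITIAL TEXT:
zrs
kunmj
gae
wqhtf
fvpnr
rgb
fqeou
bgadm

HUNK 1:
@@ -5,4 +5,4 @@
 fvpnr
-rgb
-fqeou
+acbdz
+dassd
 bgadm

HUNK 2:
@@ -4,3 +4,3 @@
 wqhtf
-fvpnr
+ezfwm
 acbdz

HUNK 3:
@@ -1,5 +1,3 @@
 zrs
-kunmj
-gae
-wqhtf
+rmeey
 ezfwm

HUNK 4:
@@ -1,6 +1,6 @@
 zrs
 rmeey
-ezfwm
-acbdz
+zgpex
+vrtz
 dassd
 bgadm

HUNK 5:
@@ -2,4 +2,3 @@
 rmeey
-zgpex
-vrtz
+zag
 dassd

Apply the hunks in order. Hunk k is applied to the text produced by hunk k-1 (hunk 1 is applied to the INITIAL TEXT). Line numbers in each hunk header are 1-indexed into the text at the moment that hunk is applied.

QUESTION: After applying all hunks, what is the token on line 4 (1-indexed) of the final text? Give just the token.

Answer: dassd

Derivation:
Hunk 1: at line 5 remove [rgb,fqeou] add [acbdz,dassd] -> 8 lines: zrs kunmj gae wqhtf fvpnr acbdz dassd bgadm
Hunk 2: at line 4 remove [fvpnr] add [ezfwm] -> 8 lines: zrs kunmj gae wqhtf ezfwm acbdz dassd bgadm
Hunk 3: at line 1 remove [kunmj,gae,wqhtf] add [rmeey] -> 6 lines: zrs rmeey ezfwm acbdz dassd bgadm
Hunk 4: at line 1 remove [ezfwm,acbdz] add [zgpex,vrtz] -> 6 lines: zrs rmeey zgpex vrtz dassd bgadm
Hunk 5: at line 2 remove [zgpex,vrtz] add [zag] -> 5 lines: zrs rmeey zag dassd bgadm
Final line 4: dassd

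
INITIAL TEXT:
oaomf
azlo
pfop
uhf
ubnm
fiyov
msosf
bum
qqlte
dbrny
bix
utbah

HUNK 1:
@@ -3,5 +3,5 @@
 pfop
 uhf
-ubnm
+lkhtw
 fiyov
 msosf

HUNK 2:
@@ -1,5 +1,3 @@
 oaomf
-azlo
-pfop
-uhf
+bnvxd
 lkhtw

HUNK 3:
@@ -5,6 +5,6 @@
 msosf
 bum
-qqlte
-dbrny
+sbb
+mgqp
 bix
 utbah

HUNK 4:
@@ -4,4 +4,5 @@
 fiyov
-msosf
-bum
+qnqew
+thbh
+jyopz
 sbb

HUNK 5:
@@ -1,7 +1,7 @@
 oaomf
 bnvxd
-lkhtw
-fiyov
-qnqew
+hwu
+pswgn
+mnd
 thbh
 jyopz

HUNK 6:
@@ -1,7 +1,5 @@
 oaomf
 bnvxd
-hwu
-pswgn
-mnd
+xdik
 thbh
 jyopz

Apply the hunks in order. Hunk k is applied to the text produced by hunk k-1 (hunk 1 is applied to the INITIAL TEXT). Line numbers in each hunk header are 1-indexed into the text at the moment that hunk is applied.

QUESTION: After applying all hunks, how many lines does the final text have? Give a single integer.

Answer: 9

Derivation:
Hunk 1: at line 3 remove [ubnm] add [lkhtw] -> 12 lines: oaomf azlo pfop uhf lkhtw fiyov msosf bum qqlte dbrny bix utbah
Hunk 2: at line 1 remove [azlo,pfop,uhf] add [bnvxd] -> 10 lines: oaomf bnvxd lkhtw fiyov msosf bum qqlte dbrny bix utbah
Hunk 3: at line 5 remove [qqlte,dbrny] add [sbb,mgqp] -> 10 lines: oaomf bnvxd lkhtw fiyov msosf bum sbb mgqp bix utbah
Hunk 4: at line 4 remove [msosf,bum] add [qnqew,thbh,jyopz] -> 11 lines: oaomf bnvxd lkhtw fiyov qnqew thbh jyopz sbb mgqp bix utbah
Hunk 5: at line 1 remove [lkhtw,fiyov,qnqew] add [hwu,pswgn,mnd] -> 11 lines: oaomf bnvxd hwu pswgn mnd thbh jyopz sbb mgqp bix utbah
Hunk 6: at line 1 remove [hwu,pswgn,mnd] add [xdik] -> 9 lines: oaomf bnvxd xdik thbh jyopz sbb mgqp bix utbah
Final line count: 9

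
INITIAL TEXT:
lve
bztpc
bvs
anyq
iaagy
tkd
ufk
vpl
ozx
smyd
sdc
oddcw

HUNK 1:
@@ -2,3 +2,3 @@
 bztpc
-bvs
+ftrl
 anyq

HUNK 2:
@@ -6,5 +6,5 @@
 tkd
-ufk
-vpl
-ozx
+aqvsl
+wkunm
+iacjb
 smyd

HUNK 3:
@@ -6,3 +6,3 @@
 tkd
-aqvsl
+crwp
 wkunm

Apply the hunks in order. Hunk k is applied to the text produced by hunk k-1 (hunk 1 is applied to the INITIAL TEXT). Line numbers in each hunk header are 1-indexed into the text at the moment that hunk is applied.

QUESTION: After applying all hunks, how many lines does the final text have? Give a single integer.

Answer: 12

Derivation:
Hunk 1: at line 2 remove [bvs] add [ftrl] -> 12 lines: lve bztpc ftrl anyq iaagy tkd ufk vpl ozx smyd sdc oddcw
Hunk 2: at line 6 remove [ufk,vpl,ozx] add [aqvsl,wkunm,iacjb] -> 12 lines: lve bztpc ftrl anyq iaagy tkd aqvsl wkunm iacjb smyd sdc oddcw
Hunk 3: at line 6 remove [aqvsl] add [crwp] -> 12 lines: lve bztpc ftrl anyq iaagy tkd crwp wkunm iacjb smyd sdc oddcw
Final line count: 12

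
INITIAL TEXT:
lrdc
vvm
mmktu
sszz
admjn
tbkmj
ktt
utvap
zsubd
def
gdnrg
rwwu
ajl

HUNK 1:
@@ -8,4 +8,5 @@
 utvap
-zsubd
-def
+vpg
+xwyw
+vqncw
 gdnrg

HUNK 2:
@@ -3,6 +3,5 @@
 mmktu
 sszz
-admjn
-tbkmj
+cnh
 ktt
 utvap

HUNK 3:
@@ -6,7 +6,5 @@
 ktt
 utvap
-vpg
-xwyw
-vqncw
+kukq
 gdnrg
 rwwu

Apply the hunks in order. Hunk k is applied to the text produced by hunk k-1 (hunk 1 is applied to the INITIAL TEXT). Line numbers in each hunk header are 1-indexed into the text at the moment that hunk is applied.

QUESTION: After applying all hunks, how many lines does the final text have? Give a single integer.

Answer: 11

Derivation:
Hunk 1: at line 8 remove [zsubd,def] add [vpg,xwyw,vqncw] -> 14 lines: lrdc vvm mmktu sszz admjn tbkmj ktt utvap vpg xwyw vqncw gdnrg rwwu ajl
Hunk 2: at line 3 remove [admjn,tbkmj] add [cnh] -> 13 lines: lrdc vvm mmktu sszz cnh ktt utvap vpg xwyw vqncw gdnrg rwwu ajl
Hunk 3: at line 6 remove [vpg,xwyw,vqncw] add [kukq] -> 11 lines: lrdc vvm mmktu sszz cnh ktt utvap kukq gdnrg rwwu ajl
Final line count: 11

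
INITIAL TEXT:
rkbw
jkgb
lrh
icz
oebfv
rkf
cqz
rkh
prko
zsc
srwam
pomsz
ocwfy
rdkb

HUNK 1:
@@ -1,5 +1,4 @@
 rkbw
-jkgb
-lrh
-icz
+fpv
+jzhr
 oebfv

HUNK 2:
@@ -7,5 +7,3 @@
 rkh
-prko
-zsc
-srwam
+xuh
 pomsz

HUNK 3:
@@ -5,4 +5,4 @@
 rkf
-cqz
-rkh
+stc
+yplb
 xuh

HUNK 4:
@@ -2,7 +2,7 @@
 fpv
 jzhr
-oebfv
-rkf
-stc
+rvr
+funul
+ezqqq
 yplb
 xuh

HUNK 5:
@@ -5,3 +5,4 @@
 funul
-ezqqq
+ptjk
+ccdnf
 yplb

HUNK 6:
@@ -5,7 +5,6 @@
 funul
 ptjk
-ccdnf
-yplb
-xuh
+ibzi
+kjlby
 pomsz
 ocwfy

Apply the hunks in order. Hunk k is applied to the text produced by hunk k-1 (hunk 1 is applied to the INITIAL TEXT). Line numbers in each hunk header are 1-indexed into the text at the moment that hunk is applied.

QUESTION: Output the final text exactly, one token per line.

Answer: rkbw
fpv
jzhr
rvr
funul
ptjk
ibzi
kjlby
pomsz
ocwfy
rdkb

Derivation:
Hunk 1: at line 1 remove [jkgb,lrh,icz] add [fpv,jzhr] -> 13 lines: rkbw fpv jzhr oebfv rkf cqz rkh prko zsc srwam pomsz ocwfy rdkb
Hunk 2: at line 7 remove [prko,zsc,srwam] add [xuh] -> 11 lines: rkbw fpv jzhr oebfv rkf cqz rkh xuh pomsz ocwfy rdkb
Hunk 3: at line 5 remove [cqz,rkh] add [stc,yplb] -> 11 lines: rkbw fpv jzhr oebfv rkf stc yplb xuh pomsz ocwfy rdkb
Hunk 4: at line 2 remove [oebfv,rkf,stc] add [rvr,funul,ezqqq] -> 11 lines: rkbw fpv jzhr rvr funul ezqqq yplb xuh pomsz ocwfy rdkb
Hunk 5: at line 5 remove [ezqqq] add [ptjk,ccdnf] -> 12 lines: rkbw fpv jzhr rvr funul ptjk ccdnf yplb xuh pomsz ocwfy rdkb
Hunk 6: at line 5 remove [ccdnf,yplb,xuh] add [ibzi,kjlby] -> 11 lines: rkbw fpv jzhr rvr funul ptjk ibzi kjlby pomsz ocwfy rdkb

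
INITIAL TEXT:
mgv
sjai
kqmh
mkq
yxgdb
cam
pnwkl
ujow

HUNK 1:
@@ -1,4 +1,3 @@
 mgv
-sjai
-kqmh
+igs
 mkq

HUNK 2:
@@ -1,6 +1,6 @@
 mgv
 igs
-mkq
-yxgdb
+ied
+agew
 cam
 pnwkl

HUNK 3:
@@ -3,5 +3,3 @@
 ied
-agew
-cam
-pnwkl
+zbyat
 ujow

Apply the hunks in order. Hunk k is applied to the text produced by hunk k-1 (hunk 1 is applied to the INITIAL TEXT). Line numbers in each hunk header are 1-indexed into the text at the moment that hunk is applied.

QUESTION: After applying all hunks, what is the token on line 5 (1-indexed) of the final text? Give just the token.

Answer: ujow

Derivation:
Hunk 1: at line 1 remove [sjai,kqmh] add [igs] -> 7 lines: mgv igs mkq yxgdb cam pnwkl ujow
Hunk 2: at line 1 remove [mkq,yxgdb] add [ied,agew] -> 7 lines: mgv igs ied agew cam pnwkl ujow
Hunk 3: at line 3 remove [agew,cam,pnwkl] add [zbyat] -> 5 lines: mgv igs ied zbyat ujow
Final line 5: ujow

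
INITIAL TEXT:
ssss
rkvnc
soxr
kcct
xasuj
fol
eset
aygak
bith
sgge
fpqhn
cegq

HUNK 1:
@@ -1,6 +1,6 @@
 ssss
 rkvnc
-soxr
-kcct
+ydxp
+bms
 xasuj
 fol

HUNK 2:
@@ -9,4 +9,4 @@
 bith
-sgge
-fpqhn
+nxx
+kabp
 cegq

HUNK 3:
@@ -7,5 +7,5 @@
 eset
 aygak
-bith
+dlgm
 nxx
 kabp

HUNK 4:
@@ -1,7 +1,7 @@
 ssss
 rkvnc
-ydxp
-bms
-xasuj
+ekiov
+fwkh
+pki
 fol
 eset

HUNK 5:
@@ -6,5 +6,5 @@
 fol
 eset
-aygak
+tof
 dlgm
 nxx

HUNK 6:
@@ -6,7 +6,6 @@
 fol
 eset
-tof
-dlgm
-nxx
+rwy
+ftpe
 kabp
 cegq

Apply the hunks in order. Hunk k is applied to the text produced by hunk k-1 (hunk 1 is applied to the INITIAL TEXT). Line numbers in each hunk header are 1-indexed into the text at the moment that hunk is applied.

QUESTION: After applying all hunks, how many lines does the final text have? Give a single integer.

Hunk 1: at line 1 remove [soxr,kcct] add [ydxp,bms] -> 12 lines: ssss rkvnc ydxp bms xasuj fol eset aygak bith sgge fpqhn cegq
Hunk 2: at line 9 remove [sgge,fpqhn] add [nxx,kabp] -> 12 lines: ssss rkvnc ydxp bms xasuj fol eset aygak bith nxx kabp cegq
Hunk 3: at line 7 remove [bith] add [dlgm] -> 12 lines: ssss rkvnc ydxp bms xasuj fol eset aygak dlgm nxx kabp cegq
Hunk 4: at line 1 remove [ydxp,bms,xasuj] add [ekiov,fwkh,pki] -> 12 lines: ssss rkvnc ekiov fwkh pki fol eset aygak dlgm nxx kabp cegq
Hunk 5: at line 6 remove [aygak] add [tof] -> 12 lines: ssss rkvnc ekiov fwkh pki fol eset tof dlgm nxx kabp cegq
Hunk 6: at line 6 remove [tof,dlgm,nxx] add [rwy,ftpe] -> 11 lines: ssss rkvnc ekiov fwkh pki fol eset rwy ftpe kabp cegq
Final line count: 11

Answer: 11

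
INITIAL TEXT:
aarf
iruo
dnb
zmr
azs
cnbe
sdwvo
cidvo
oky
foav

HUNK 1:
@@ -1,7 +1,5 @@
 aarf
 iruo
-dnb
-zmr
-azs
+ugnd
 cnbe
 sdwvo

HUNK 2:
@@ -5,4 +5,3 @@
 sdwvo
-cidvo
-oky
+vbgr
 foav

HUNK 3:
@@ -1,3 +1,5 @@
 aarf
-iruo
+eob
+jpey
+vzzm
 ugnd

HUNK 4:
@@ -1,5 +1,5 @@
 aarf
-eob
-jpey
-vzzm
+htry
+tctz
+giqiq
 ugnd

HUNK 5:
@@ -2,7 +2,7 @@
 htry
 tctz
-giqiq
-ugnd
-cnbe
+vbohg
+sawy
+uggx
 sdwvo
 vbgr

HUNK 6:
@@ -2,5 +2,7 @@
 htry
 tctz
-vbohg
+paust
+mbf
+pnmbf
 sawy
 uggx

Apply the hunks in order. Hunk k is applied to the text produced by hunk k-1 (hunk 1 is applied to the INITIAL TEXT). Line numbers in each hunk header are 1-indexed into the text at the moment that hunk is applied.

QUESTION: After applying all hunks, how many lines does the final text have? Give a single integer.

Answer: 11

Derivation:
Hunk 1: at line 1 remove [dnb,zmr,azs] add [ugnd] -> 8 lines: aarf iruo ugnd cnbe sdwvo cidvo oky foav
Hunk 2: at line 5 remove [cidvo,oky] add [vbgr] -> 7 lines: aarf iruo ugnd cnbe sdwvo vbgr foav
Hunk 3: at line 1 remove [iruo] add [eob,jpey,vzzm] -> 9 lines: aarf eob jpey vzzm ugnd cnbe sdwvo vbgr foav
Hunk 4: at line 1 remove [eob,jpey,vzzm] add [htry,tctz,giqiq] -> 9 lines: aarf htry tctz giqiq ugnd cnbe sdwvo vbgr foav
Hunk 5: at line 2 remove [giqiq,ugnd,cnbe] add [vbohg,sawy,uggx] -> 9 lines: aarf htry tctz vbohg sawy uggx sdwvo vbgr foav
Hunk 6: at line 2 remove [vbohg] add [paust,mbf,pnmbf] -> 11 lines: aarf htry tctz paust mbf pnmbf sawy uggx sdwvo vbgr foav
Final line count: 11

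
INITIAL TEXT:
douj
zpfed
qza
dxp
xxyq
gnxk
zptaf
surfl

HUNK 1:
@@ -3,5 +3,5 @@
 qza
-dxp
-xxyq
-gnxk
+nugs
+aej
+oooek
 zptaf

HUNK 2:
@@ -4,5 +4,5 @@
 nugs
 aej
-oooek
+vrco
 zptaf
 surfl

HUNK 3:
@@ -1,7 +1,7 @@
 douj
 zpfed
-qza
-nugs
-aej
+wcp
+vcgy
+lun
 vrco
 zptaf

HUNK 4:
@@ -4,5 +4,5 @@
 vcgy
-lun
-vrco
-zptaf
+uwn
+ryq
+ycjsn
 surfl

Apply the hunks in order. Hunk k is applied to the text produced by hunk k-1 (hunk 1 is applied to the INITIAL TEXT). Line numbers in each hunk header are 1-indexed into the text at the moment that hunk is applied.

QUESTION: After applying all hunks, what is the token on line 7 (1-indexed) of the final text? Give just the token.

Hunk 1: at line 3 remove [dxp,xxyq,gnxk] add [nugs,aej,oooek] -> 8 lines: douj zpfed qza nugs aej oooek zptaf surfl
Hunk 2: at line 4 remove [oooek] add [vrco] -> 8 lines: douj zpfed qza nugs aej vrco zptaf surfl
Hunk 3: at line 1 remove [qza,nugs,aej] add [wcp,vcgy,lun] -> 8 lines: douj zpfed wcp vcgy lun vrco zptaf surfl
Hunk 4: at line 4 remove [lun,vrco,zptaf] add [uwn,ryq,ycjsn] -> 8 lines: douj zpfed wcp vcgy uwn ryq ycjsn surfl
Final line 7: ycjsn

Answer: ycjsn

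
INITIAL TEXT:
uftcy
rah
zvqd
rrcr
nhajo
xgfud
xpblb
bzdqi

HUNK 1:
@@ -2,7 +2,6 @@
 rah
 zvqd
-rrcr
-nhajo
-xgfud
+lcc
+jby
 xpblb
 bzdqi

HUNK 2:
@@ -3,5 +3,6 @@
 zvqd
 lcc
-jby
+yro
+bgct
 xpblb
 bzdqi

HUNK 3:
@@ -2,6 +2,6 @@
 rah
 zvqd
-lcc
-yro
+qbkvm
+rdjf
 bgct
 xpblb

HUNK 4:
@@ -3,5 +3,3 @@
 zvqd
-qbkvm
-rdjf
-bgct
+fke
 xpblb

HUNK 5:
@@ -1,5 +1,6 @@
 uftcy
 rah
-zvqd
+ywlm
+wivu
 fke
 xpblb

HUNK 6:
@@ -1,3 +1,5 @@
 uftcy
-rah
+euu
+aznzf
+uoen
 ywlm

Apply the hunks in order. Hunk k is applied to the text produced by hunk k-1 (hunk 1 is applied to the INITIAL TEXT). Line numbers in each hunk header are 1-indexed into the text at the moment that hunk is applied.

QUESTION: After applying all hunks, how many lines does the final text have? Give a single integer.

Answer: 9

Derivation:
Hunk 1: at line 2 remove [rrcr,nhajo,xgfud] add [lcc,jby] -> 7 lines: uftcy rah zvqd lcc jby xpblb bzdqi
Hunk 2: at line 3 remove [jby] add [yro,bgct] -> 8 lines: uftcy rah zvqd lcc yro bgct xpblb bzdqi
Hunk 3: at line 2 remove [lcc,yro] add [qbkvm,rdjf] -> 8 lines: uftcy rah zvqd qbkvm rdjf bgct xpblb bzdqi
Hunk 4: at line 3 remove [qbkvm,rdjf,bgct] add [fke] -> 6 lines: uftcy rah zvqd fke xpblb bzdqi
Hunk 5: at line 1 remove [zvqd] add [ywlm,wivu] -> 7 lines: uftcy rah ywlm wivu fke xpblb bzdqi
Hunk 6: at line 1 remove [rah] add [euu,aznzf,uoen] -> 9 lines: uftcy euu aznzf uoen ywlm wivu fke xpblb bzdqi
Final line count: 9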